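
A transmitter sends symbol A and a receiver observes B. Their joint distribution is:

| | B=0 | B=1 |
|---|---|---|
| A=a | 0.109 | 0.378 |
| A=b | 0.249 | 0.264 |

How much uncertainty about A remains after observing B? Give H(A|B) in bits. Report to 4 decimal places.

0.9448 bits

Chain rule: H(A|B) = H(A,B) − H(B).
Marginals: p(A) = (0.4870, 0.5130), p(B) = (0.3580, 0.6420).
H(A,B) = 1.8858 bits; H(B) = 0.9410 bits.
H(A|B) = 1.8858 − 0.9410 = 0.9448 bits.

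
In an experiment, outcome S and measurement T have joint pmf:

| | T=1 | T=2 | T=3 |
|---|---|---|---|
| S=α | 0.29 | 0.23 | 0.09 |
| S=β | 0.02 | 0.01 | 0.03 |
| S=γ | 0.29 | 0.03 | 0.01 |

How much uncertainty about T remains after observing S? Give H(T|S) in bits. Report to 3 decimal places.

Chain rule: H(T|S) = H(S,T) − H(S).
Marginals: p(S) = (0.6100, 0.0600, 0.3300), p(T) = (0.6000, 0.2700, 0.1300).
H(S,T) = 2.3854 bits; H(S) = 1.2064 bits.
H(T|S) = 2.3854 − 1.2064 = 1.179 bits.

1.179 bits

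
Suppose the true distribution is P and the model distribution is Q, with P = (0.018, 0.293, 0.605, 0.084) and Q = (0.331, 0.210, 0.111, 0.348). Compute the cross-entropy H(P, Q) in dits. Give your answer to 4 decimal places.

0.8233 dits

H(P,Q) = −Σ p·log₁₀ q.
  −0.018·log₁₀(0.331) = 0.00864
  −0.293·log₁₀(0.210) = 0.19859
  −0.605·log₁₀(0.111) = 0.57758
  −0.084·log₁₀(0.348) = 0.03851
H(P,Q) = 0.8233 dits.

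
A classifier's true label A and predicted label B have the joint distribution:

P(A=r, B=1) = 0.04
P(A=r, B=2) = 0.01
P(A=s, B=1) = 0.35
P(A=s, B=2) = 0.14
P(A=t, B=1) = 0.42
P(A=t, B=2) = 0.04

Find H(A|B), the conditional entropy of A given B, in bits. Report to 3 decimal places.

Chain rule: H(A|B) = H(A,B) − H(B).
Marginals: p(A) = (0.0500, 0.4900, 0.4600), p(B) = (0.8100, 0.1900).
H(A,B) = 1.8908 bits; H(B) = 0.7015 bits.
H(A|B) = 1.8908 − 0.7015 = 1.189 bits.

1.189 bits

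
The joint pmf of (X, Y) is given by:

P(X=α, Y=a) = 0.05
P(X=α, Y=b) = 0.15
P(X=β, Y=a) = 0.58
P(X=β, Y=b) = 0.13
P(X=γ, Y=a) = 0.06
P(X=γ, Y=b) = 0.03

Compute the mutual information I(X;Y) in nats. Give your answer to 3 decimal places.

0.111 nats

Marginals: p(X) = (0.2000, 0.7100, 0.0900), p(Y) = (0.6900, 0.3100).
I(X;Y) = Σ p(x,y)·ln[p(x,y)/(p(x)p(y))].
  (α,a): 0.05·ln(0.3623) = -0.0508
  (α,b): 0.15·ln(2.4194) = 0.1325
  (β,a): 0.58·ln(1.1839) = 0.0979
  (β,b): 0.13·ln(0.5906) = -0.0685
  (γ,a): 0.06·ln(0.9662) = -0.0021
  (γ,b): 0.03·ln(1.0753) = 0.0022
Sum = 0.111 nats.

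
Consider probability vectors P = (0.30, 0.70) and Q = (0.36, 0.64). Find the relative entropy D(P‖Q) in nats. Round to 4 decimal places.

D(P‖Q) = Σ p·ln(p/q).
  0.30·ln(0.30/0.36) = -0.05470
  0.70·ln(0.70/0.64) = 0.06273
D(P‖Q) = 0.0080 nats.

0.0080 nats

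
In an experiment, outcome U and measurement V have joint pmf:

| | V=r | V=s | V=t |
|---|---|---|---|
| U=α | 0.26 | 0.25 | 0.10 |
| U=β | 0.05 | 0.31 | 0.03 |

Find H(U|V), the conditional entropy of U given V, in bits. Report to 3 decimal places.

0.854 bits

Chain rule: H(U|V) = H(U,V) − H(V).
Marginals: p(U) = (0.6100, 0.3900), p(V) = (0.3100, 0.5600, 0.1300).
H(U,V) = 2.2291 bits; H(V) = 1.3749 bits.
H(U|V) = 2.2291 − 1.3749 = 0.854 bits.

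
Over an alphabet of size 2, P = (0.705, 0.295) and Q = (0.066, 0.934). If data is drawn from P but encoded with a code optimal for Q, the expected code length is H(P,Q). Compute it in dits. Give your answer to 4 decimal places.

0.8410 dits

H(P,Q) = −Σ p·log₁₀ q.
  −0.705·log₁₀(0.066) = 0.83222
  −0.295·log₁₀(0.934) = 0.00875
H(P,Q) = 0.8410 dits.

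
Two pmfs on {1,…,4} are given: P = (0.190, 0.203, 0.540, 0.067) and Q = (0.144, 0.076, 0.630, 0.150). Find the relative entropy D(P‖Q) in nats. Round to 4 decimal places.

0.1149 nats

D(P‖Q) = Σ p·ln(p/q).
  0.190·ln(0.190/0.144) = 0.05267
  0.203·ln(0.203/0.076) = 0.19944
  0.540·ln(0.540/0.630) = -0.08324
  0.067·ln(0.067/0.150) = -0.05400
D(P‖Q) = 0.1149 nats.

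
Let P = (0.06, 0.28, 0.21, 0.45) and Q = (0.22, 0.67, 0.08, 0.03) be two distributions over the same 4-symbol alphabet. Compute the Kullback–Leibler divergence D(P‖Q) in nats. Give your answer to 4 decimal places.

1.0990 nats

D(P‖Q) = Σ p·ln(p/q).
  0.06·ln(0.06/0.22) = -0.07796
  0.28·ln(0.28/0.67) = -0.24430
  0.21·ln(0.21/0.08) = 0.20267
  0.45·ln(0.45/0.03) = 1.21862
D(P‖Q) = 1.0990 nats.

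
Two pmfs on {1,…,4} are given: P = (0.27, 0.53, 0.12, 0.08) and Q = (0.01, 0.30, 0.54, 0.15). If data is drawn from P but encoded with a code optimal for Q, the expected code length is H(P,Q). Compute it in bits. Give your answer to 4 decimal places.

H(P,Q) = −Σ p·log₂ q.
  −0.27·log₂(0.01) = 1.79384
  −0.53·log₂(0.30) = 0.92059
  −0.12·log₂(0.54) = 0.10668
  −0.08·log₂(0.15) = 0.21896
H(P,Q) = 3.0401 bits.

3.0401 bits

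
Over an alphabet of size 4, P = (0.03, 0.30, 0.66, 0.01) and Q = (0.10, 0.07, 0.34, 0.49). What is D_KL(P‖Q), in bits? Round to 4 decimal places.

1.1532 bits

D(P‖Q) = Σ p·log₂(p/q).
  0.03·log₂(0.03/0.10) = -0.05211
  0.30·log₂(0.30/0.07) = 0.62986
  0.66·log₂(0.66/0.34) = 0.63157
  0.01·log₂(0.01/0.49) = -0.05615
D(P‖Q) = 1.1532 bits.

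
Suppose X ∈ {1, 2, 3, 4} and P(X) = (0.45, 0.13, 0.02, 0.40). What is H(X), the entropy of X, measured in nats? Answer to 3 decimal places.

1.069 nats

H(X) = −Σ p·ln p.
  −(0.45)·ln(0.45) = 0.3593
  −(0.13)·ln(0.13) = 0.2652
  −(0.02)·ln(0.02) = 0.0782
  −(0.40)·ln(0.40) = 0.3665
Sum: 0.3593 + 0.2652 + 0.0782 + 0.3665 = 1.069 nats.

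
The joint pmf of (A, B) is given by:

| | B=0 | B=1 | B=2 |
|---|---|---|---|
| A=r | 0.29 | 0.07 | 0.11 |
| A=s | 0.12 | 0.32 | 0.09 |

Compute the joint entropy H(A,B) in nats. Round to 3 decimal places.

1.624 nats

H(A,B) = −Σ p(x,y)·ln p(x,y) over all 6 cells.
  cell (r,0): −0.29·ln0.29 = 0.3590
  cell (r,1): −0.07·ln0.07 = 0.1861
  cell (r,2): −0.11·ln0.11 = 0.2428
  cell (s,0): −0.12·ln0.12 = 0.2544
  cell (s,1): −0.32·ln0.32 = 0.3646
  cell (s,2): −0.09·ln0.09 = 0.2167
Sum = 1.624 nats.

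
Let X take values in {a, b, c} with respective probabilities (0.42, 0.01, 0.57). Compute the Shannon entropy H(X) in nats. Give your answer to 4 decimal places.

0.7308 nats

H(X) = −Σ p·ln p.
  −(0.42)·ln(0.42) = 0.36435
  −(0.01)·ln(0.01) = 0.04605
  −(0.57)·ln(0.57) = 0.32041
Sum: 0.36435 + 0.04605 + 0.32041 = 0.7308 nats.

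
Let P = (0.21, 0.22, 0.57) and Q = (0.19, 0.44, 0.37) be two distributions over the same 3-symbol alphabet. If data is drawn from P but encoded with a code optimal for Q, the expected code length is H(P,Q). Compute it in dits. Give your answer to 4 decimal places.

0.4760 dits

H(P,Q) = −Σ p·log₁₀ q.
  −0.21·log₁₀(0.19) = 0.15146
  −0.22·log₁₀(0.44) = 0.07844
  −0.57·log₁₀(0.37) = 0.24613
H(P,Q) = 0.4760 dits.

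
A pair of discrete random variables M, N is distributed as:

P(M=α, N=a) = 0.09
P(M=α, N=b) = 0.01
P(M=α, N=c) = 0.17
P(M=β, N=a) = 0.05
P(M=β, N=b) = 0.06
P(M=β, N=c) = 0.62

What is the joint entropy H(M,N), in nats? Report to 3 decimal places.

1.179 nats

H(M,N) = −Σ p(x,y)·ln p(x,y) over all 6 cells.
  cell (α,a): −0.09·ln0.09 = 0.2167
  cell (α,b): −0.01·ln0.01 = 0.0461
  cell (α,c): −0.17·ln0.17 = 0.3012
  cell (β,a): −0.05·ln0.05 = 0.1498
  cell (β,b): −0.06·ln0.06 = 0.1688
  cell (β,c): −0.62·ln0.62 = 0.2964
Sum = 1.179 nats.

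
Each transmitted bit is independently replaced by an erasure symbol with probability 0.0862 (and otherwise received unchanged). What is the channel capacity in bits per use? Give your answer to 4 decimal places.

Binary erasure channel: capacity C = 1 − ε.
C = 1 − 0.0862 = 0.9138 bits per channel use.

0.9138 bits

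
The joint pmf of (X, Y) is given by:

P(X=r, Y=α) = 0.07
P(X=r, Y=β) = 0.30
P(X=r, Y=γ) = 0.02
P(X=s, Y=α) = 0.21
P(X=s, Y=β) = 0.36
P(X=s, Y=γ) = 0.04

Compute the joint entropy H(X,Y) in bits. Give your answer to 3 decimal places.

2.092 bits

H(X,Y) = −Σ p(x,y)·log₂ p(x,y) over all 6 cells.
  cell (r,α): −0.07·log₂0.07 = 0.2686
  cell (r,β): −0.30·log₂0.30 = 0.5211
  cell (r,γ): −0.02·log₂0.02 = 0.1129
  cell (s,α): −0.21·log₂0.21 = 0.4728
  cell (s,β): −0.36·log₂0.36 = 0.5306
  cell (s,γ): −0.04·log₂0.04 = 0.1858
Sum = 2.092 bits.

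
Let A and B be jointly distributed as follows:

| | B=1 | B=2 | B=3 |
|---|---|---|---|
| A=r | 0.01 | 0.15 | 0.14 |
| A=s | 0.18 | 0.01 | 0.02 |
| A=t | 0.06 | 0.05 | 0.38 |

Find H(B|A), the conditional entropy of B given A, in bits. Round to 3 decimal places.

Chain rule: H(B|A) = H(A,B) − H(A).
Marginals: p(A) = (0.3000, 0.2100, 0.4900), p(B) = (0.2500, 0.2100, 0.5400).
H(A,B) = 2.4888 bits; H(A) = 1.4982 bits.
H(B|A) = 2.4888 − 1.4982 = 0.991 bits.

0.991 bits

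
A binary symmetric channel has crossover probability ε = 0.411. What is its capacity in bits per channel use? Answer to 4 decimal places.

Binary symmetric channel: C = 1 − h₂(ε) where h₂ is the binary entropy function.
h₂(0.411) = −0.411·log₂0.411 − 0.589·log₂0.589 = 0.9770.
C = 1 − 0.9770 = 0.0230 bits per channel use.

0.0230 bits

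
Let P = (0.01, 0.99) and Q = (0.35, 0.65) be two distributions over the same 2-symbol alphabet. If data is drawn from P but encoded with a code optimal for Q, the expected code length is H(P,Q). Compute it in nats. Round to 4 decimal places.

H(P,Q) = −Σ p·ln q.
  −0.01·ln(0.35) = 0.01050
  −0.99·ln(0.65) = 0.42648
H(P,Q) = 0.4370 nats.

0.4370 nats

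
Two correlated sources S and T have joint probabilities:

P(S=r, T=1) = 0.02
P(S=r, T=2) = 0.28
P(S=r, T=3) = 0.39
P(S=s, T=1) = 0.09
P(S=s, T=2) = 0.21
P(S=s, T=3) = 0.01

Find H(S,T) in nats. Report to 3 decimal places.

1.392 nats

H(S,T) = −Σ p(x,y)·ln p(x,y) over all 6 cells.
  cell (r,1): −0.02·ln0.02 = 0.0782
  cell (r,2): −0.28·ln0.28 = 0.3564
  cell (r,3): −0.39·ln0.39 = 0.3672
  cell (s,1): −0.09·ln0.09 = 0.2167
  cell (s,2): −0.21·ln0.21 = 0.3277
  cell (s,3): −0.01·ln0.01 = 0.0461
Sum = 1.392 nats.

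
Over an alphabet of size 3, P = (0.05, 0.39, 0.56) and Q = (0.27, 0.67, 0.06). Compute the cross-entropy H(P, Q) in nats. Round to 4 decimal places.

H(P,Q) = −Σ p·ln q.
  −0.05·ln(0.27) = 0.06547
  −0.39·ln(0.67) = 0.15619
  −0.56·ln(0.06) = 1.57551
H(P,Q) = 1.7972 nats.

1.7972 nats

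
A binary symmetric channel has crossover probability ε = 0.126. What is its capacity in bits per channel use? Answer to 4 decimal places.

0.4536 bits

Binary symmetric channel: C = 1 − h₂(ε) where h₂ is the binary entropy function.
h₂(0.126) = −0.126·log₂0.126 − 0.874·log₂0.874 = 0.5464.
C = 1 − 0.5464 = 0.4536 bits per channel use.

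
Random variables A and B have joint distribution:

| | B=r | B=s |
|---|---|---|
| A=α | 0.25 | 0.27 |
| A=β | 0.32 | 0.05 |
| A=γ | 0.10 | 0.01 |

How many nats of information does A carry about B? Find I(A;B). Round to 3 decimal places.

Marginals: p(A) = (0.5200, 0.3700, 0.1100), p(B) = (0.6700, 0.3300).
I(A;B) = H(A) + H(B) − H(A,B).
H(A) = 0.9507, H(B) = 0.6342, H(A,B) = 1.4908.
I(A;B) = 0.9507 + 0.6342 − 1.4908 = 0.094 nats.

0.094 nats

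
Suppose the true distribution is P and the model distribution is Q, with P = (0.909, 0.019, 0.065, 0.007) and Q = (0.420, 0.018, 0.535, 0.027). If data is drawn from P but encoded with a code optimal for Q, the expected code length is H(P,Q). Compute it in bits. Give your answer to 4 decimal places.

1.3429 bits

H(P,Q) = −Σ p·log₂ q.
  −0.909·log₂(0.420) = 1.13765
  −0.019·log₂(0.018) = 0.11012
  −0.065·log₂(0.535) = 0.05866
  −0.007·log₂(0.027) = 0.03648
H(P,Q) = 1.3429 bits.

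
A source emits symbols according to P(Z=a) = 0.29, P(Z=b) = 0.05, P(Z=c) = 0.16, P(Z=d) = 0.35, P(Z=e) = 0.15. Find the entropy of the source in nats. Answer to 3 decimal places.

1.454 nats

H(Z) = −Σ p·ln p.
  −(0.29)·ln(0.29) = 0.3590
  −(0.05)·ln(0.05) = 0.1498
  −(0.16)·ln(0.16) = 0.2932
  −(0.35)·ln(0.35) = 0.3674
  −(0.15)·ln(0.15) = 0.2846
Sum: 0.3590 + 0.1498 + 0.2932 + 0.3674 + 0.2846 = 1.454 nats.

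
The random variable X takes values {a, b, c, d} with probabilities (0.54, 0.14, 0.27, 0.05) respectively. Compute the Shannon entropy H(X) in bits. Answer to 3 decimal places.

H(X) = −Σ p·log₂ p.
  −(0.54)·log₂(0.54) = 0.4800
  −(0.14)·log₂(0.14) = 0.3971
  −(0.27)·log₂(0.27) = 0.5100
  −(0.05)·log₂(0.05) = 0.2161
Sum: 0.4800 + 0.3971 + 0.5100 + 0.2161 = 1.603 bits.

1.603 bits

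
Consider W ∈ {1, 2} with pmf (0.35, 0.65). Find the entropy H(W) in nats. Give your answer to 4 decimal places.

0.6474 nats

H(W) = −Σ p·ln p.
  −(0.35)·ln(0.35) = 0.36744
  −(0.65)·ln(0.65) = 0.28001
Sum: 0.36744 + 0.28001 = 0.6474 nats.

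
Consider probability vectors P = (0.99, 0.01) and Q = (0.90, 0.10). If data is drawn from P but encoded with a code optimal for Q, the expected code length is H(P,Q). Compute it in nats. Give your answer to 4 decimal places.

0.1273 nats

H(P,Q) = −Σ p·ln q.
  −0.99·ln(0.90) = 0.10431
  −0.01·ln(0.10) = 0.02303
H(P,Q) = 0.1273 nats.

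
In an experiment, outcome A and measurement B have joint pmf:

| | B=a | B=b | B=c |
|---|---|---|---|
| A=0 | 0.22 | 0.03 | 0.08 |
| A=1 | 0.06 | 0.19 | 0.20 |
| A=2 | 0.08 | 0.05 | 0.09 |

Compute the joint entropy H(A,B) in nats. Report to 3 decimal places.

H(A,B) = −Σ p(x,y)·ln p(x,y) over all 9 cells.
  cell (0,a): −0.22·ln0.22 = 0.3331
  cell (0,b): −0.03·ln0.03 = 0.1052
  cell (0,c): −0.08·ln0.08 = 0.2021
  cell (1,a): −0.06·ln0.06 = 0.1688
  cell (1,b): −0.19·ln0.19 = 0.3155
  cell (1,c): −0.20·ln0.20 = 0.3219
  cell (2,a): −0.08·ln0.08 = 0.2021
  cell (2,b): −0.05·ln0.05 = 0.1498
  cell (2,c): −0.09·ln0.09 = 0.2167
Sum = 2.015 nats.

2.015 nats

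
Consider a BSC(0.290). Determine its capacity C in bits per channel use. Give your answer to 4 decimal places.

Binary symmetric channel: C = 1 − h₂(ε) where h₂ is the binary entropy function.
h₂(0.290) = −0.290·log₂0.290 − 0.710·log₂0.710 = 0.8687.
C = 1 − 0.8687 = 0.1313 bits per channel use.

0.1313 bits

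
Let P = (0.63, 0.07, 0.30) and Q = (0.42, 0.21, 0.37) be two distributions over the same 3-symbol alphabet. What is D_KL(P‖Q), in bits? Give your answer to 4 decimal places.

0.1668 bits

D(P‖Q) = Σ p·log₂(p/q).
  0.63·log₂(0.63/0.42) = 0.36853
  0.07·log₂(0.07/0.21) = -0.11095
  0.30·log₂(0.30/0.37) = -0.09077
D(P‖Q) = 0.1668 bits.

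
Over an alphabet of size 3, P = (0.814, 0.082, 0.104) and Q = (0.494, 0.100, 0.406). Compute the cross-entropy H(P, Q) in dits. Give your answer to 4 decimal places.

H(P,Q) = −Σ p·log₁₀ q.
  −0.814·log₁₀(0.494) = 0.24931
  −0.082·log₁₀(0.100) = 0.08200
  −0.104·log₁₀(0.406) = 0.04071
H(P,Q) = 0.3720 dits.

0.3720 dits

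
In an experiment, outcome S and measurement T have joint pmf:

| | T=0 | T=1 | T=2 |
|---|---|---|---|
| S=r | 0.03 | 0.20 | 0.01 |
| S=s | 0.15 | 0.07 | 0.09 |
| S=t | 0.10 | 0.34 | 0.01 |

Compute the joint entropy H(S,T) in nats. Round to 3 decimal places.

H(S,T) = −Σ p(x,y)·ln p(x,y) over all 9 cells.
  cell (r,0): −0.03·ln0.03 = 0.1052
  cell (r,1): −0.20·ln0.20 = 0.3219
  cell (r,2): −0.01·ln0.01 = 0.0461
  cell (s,0): −0.15·ln0.15 = 0.2846
  cell (s,1): −0.07·ln0.07 = 0.1861
  cell (s,2): −0.09·ln0.09 = 0.2167
  cell (t,0): −0.10·ln0.10 = 0.2303
  cell (t,1): −0.34·ln0.34 = 0.3668
  cell (t,2): −0.01·ln0.01 = 0.0461
Sum = 1.804 nats.

1.804 nats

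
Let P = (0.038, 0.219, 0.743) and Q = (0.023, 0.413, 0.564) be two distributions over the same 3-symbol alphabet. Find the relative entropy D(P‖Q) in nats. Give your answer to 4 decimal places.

0.0850 nats

D(P‖Q) = Σ p·ln(p/q).
  0.038·ln(0.038/0.023) = 0.01908
  0.219·ln(0.219/0.413) = -0.13893
  0.743·ln(0.743/0.564) = 0.20480
D(P‖Q) = 0.0850 nats.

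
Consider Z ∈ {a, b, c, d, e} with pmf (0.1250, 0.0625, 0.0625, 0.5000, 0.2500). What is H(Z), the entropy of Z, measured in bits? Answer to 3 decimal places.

1.875 bits

H(Z) = −Σ p·log₂ p.
  −(0.1250)·log₂(0.1250) = 0.3750
  −(0.0625)·log₂(0.0625) = 0.2500
  −(0.0625)·log₂(0.0625) = 0.2500
  −(0.5000)·log₂(0.5000) = 0.5000
  −(0.2500)·log₂(0.2500) = 0.5000
Sum: 0.3750 + 0.2500 + 0.2500 + 0.5000 + 0.5000 = 1.875 bits.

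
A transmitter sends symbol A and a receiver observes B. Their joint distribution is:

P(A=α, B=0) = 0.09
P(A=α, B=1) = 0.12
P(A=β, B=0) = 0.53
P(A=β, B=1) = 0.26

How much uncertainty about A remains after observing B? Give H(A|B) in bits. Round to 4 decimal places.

0.7124 bits

Marginals: p(A) = (0.2100, 0.7900), p(B) = (0.6200, 0.3800).
H(A|B) = Σ p(B) · H(A|B=·).
  B=0: p=0.6200, H(A|B=0) = 0.5976
  B=1: p=0.3800, H(A|B=1) = 0.8997
Weighted sum = 0.7124 bits.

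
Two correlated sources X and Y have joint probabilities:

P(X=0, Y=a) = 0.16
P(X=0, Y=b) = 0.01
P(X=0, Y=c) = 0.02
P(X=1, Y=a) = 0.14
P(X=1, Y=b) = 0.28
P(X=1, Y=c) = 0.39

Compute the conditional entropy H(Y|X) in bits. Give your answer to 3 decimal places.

1.342 bits

Marginals: p(X) = (0.1900, 0.8100), p(Y) = (0.3000, 0.2900, 0.4100).
H(Y|X) = Σ p(X) · H(Y|X=·).
  X=0: p=0.1900, H(Y|X=0) = 0.7742
  X=1: p=0.8100, H(Y|X=1) = 1.4752
Weighted sum = 1.342 bits.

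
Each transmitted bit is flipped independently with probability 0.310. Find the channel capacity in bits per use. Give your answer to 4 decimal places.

0.1068 bits

Binary symmetric channel: C = 1 − h₂(ε) where h₂ is the binary entropy function.
h₂(0.310) = −0.310·log₂0.310 − 0.690·log₂0.690 = 0.8932.
C = 1 − 0.8932 = 0.1068 bits per channel use.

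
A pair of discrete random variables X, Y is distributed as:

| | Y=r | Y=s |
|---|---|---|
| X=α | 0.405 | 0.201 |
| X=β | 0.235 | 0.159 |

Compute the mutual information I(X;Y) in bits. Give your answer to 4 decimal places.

Marginals: p(X) = (0.6060, 0.3940), p(Y) = (0.6400, 0.3600).
I(X;Y) = H(X) + H(Y) − H(X,Y).
H(X) = 0.9673, H(Y) = 0.9427, H(X,Y) = 1.9062.
I(X;Y) = 0.9673 + 0.9427 − 1.9062 = 0.0038 bits.

0.0038 bits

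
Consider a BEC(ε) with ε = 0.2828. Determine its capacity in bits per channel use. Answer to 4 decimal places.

Binary erasure channel: capacity C = 1 − ε.
C = 1 − 0.2828 = 0.7172 bits per channel use.

0.7172 bits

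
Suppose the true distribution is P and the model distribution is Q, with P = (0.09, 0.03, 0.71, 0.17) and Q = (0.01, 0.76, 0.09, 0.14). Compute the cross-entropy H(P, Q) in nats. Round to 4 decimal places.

2.4666 nats

H(P,Q) = −Σ p·ln q.
  −0.09·ln(0.01) = 0.41447
  −0.03·ln(0.76) = 0.00823
  −0.71·ln(0.09) = 1.70964
  −0.17·ln(0.14) = 0.33424
H(P,Q) = 2.4666 nats.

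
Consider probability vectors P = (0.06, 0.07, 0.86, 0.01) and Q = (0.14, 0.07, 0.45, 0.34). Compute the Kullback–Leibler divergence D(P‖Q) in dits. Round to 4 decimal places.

0.2045 dits

D(P‖Q) = Σ p·log₁₀(p/q).
  0.06·log₁₀(0.06/0.14) = -0.02208
  0.07·log₁₀(0.07/0.07) = 0.00000
  0.86·log₁₀(0.86/0.45) = 0.24191
  0.01·log₁₀(0.01/0.34) = -0.01531
D(P‖Q) = 0.2045 dits.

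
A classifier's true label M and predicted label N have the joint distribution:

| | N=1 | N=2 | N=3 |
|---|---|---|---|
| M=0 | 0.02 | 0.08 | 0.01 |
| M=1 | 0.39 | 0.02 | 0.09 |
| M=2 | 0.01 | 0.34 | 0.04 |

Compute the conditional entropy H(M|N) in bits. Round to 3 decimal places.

0.764 bits

Marginals: p(M) = (0.1100, 0.5000, 0.3900), p(N) = (0.4200, 0.4400, 0.1400).
H(M|N) = Σ p(N) · H(M|N=·).
  N=1: p=0.4200, H(M|N=1) = 0.4368
  N=2: p=0.4400, H(M|N=2) = 0.9373
  N=3: p=0.1400, H(M|N=3) = 1.1981
Weighted sum = 0.764 bits.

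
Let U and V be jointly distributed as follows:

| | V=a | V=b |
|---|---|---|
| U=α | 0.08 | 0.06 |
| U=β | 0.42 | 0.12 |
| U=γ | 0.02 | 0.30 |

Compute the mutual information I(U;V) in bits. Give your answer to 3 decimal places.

Marginals: p(U) = (0.1400, 0.5400, 0.3200), p(V) = (0.5200, 0.4800).
I(U;V) = Σ p(x,y)·log₂[p(x,y)/(p(x)p(y))].
  (α,a): 0.08·log₂(1.0989) = 0.0109
  (α,b): 0.06·log₂(0.8929) = -0.0098
  (β,a): 0.42·log₂(1.4957) = 0.2440
  (β,b): 0.12·log₂(0.4630) = -0.1333
  (γ,a): 0.02·log₂(0.1202) = -0.0611
  (γ,b): 0.30·log₂(1.9531) = 0.2897
Sum = 0.340 bits.

0.340 bits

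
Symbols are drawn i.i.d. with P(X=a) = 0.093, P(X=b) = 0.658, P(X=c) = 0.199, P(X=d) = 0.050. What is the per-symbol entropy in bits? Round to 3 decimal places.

H(X) = −Σ p·log₂ p.
  −(0.093)·log₂(0.093) = 0.3187
  −(0.658)·log₂(0.658) = 0.3973
  −(0.199)·log₂(0.199) = 0.4635
  −(0.050)·log₂(0.050) = 0.2161
Sum: 0.3187 + 0.3973 + 0.4635 + 0.2161 = 1.396 bits.

1.396 bits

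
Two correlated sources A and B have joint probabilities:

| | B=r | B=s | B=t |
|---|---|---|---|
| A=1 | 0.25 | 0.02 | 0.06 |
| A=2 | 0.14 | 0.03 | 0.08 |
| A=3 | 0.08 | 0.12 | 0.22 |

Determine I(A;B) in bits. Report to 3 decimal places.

0.195 bits

Marginals: p(A) = (0.3300, 0.2500, 0.4200), p(B) = (0.4700, 0.1700, 0.3600).
I(A;B) = H(A) + H(B) − H(A,B).
H(A) = 1.5535, H(B) = 1.4772, H(A,B) = 2.8359.
I(A;B) = 1.5535 + 1.4772 − 2.8359 = 0.195 bits.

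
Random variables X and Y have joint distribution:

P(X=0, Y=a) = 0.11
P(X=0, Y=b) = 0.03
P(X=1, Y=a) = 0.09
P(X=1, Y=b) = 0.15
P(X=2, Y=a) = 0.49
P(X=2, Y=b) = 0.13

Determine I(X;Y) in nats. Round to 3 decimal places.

0.069 nats

Marginals: p(X) = (0.1400, 0.2400, 0.6200), p(Y) = (0.6900, 0.3100).
I(X;Y) = Σ p(x,y)·ln[p(x,y)/(p(x)p(y))].
  (0,a): 0.11·ln(1.1387) = 0.0143
  (0,b): 0.03·ln(0.6912) = -0.0111
  (1,a): 0.09·ln(0.5435) = -0.0549
  (1,b): 0.15·ln(2.0161) = 0.1052
  (2,a): 0.49·ln(1.1454) = 0.0665
  (2,b): 0.13·ln(0.6764) = -0.0508
Sum = 0.069 nats.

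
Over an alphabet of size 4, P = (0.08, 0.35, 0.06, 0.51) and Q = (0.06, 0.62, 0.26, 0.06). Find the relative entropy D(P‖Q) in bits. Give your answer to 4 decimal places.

1.1922 bits

D(P‖Q) = Σ p·log₂(p/q).
  0.08·log₂(0.08/0.06) = 0.03320
  0.35·log₂(0.35/0.62) = -0.28872
  0.06·log₂(0.06/0.26) = -0.12693
  0.51·log₂(0.51/0.06) = 1.57461
D(P‖Q) = 1.1922 bits.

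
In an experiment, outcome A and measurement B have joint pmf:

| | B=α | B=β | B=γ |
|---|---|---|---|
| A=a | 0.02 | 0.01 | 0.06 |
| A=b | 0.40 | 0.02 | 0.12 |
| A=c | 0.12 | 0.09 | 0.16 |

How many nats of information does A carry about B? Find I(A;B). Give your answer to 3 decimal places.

Marginals: p(A) = (0.0900, 0.5400, 0.3700), p(B) = (0.5400, 0.1200, 0.3400).
I(A;B) = H(A) + H(B) − H(A,B).
H(A) = 0.9173, H(B) = 0.9540, H(A,B) = 1.7566.
I(A;B) = 0.9173 + 0.9540 − 1.7566 = 0.115 nats.

0.115 nats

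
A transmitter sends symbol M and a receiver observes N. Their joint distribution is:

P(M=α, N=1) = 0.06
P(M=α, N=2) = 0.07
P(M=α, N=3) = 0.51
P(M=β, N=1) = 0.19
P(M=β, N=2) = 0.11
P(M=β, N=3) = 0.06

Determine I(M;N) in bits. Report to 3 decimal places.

Marginals: p(M) = (0.6400, 0.3600), p(N) = (0.2500, 0.1800, 0.5700).
I(M;N) = Σ p(x,y)·log₂[p(x,y)/(p(x)p(y))].
  (α,1): 0.06·log₂(0.3750) = -0.0849
  (α,2): 0.07·log₂(0.6076) = -0.0503
  (α,3): 0.51·log₂(1.3980) = 0.2465
  (β,1): 0.19·log₂(2.1111) = 0.2048
  (β,2): 0.11·log₂(1.6975) = 0.0840
  (β,3): 0.06·log₂(0.2924) = -0.1064
Sum = 0.294 bits.

0.294 bits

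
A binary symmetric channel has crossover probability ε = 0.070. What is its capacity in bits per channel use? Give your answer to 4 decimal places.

Binary symmetric channel: C = 1 − h₂(ε) where h₂ is the binary entropy function.
h₂(0.070) = −0.070·log₂0.070 − 0.930·log₂0.930 = 0.3659.
C = 1 − 0.3659 = 0.6341 bits per channel use.

0.6341 bits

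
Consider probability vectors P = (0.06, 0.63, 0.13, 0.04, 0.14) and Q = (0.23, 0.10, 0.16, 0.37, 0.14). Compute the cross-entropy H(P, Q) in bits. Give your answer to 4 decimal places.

3.0182 bits

H(P,Q) = −Σ p·log₂ q.
  −0.06·log₂(0.23) = 0.12722
  −0.63·log₂(0.10) = 2.09281
  −0.13·log₂(0.16) = 0.34370
  −0.04·log₂(0.37) = 0.05738
  −0.14·log₂(0.14) = 0.39711
H(P,Q) = 3.0182 bits.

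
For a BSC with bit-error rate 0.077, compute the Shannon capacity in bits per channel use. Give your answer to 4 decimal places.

Binary symmetric channel: C = 1 − h₂(ε) where h₂ is the binary entropy function.
h₂(0.077) = −0.077·log₂0.077 − 0.923·log₂0.923 = 0.3915.
C = 1 − 0.3915 = 0.6085 bits per channel use.

0.6085 bits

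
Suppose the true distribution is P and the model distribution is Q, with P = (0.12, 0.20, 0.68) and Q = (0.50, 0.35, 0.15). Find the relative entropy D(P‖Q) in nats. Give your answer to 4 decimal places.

D(P‖Q) = Σ p·ln(p/q).
  0.12·ln(0.12/0.50) = -0.17125
  0.20·ln(0.20/0.35) = -0.11192
  0.68·ln(0.68/0.15) = 1.02779
D(P‖Q) = 0.7446 nats.

0.7446 nats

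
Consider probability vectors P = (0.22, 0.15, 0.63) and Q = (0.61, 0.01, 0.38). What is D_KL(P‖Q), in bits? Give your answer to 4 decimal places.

D(P‖Q) = Σ p·log₂(p/q).
  0.22·log₂(0.22/0.61) = -0.32369
  0.15·log₂(0.15/0.01) = 0.58603
  0.63·log₂(0.63/0.38) = 0.45949
D(P‖Q) = 0.7218 bits.

0.7218 bits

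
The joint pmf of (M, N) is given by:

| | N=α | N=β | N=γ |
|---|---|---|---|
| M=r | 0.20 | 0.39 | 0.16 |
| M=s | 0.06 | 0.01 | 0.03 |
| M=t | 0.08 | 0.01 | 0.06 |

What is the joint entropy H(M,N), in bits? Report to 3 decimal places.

H(M,N) = −Σ p(x,y)·log₂ p(x,y) over all 9 cells.
  cell (r,α): −0.20·log₂0.20 = 0.4644
  cell (r,β): −0.39·log₂0.39 = 0.5298
  cell (r,γ): −0.16·log₂0.16 = 0.4230
  cell (s,α): −0.06·log₂0.06 = 0.2435
  cell (s,β): −0.01·log₂0.01 = 0.0664
  cell (s,γ): −0.03·log₂0.03 = 0.1518
  cell (t,α): −0.08·log₂0.08 = 0.2915
  cell (t,β): −0.01·log₂0.01 = 0.0664
  cell (t,γ): −0.06·log₂0.06 = 0.2435
Sum = 2.480 bits.

2.480 bits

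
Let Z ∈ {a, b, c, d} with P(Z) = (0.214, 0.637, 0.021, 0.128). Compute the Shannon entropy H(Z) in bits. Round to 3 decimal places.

1.387 bits

H(Z) = −Σ p·log₂ p.
  −(0.214)·log₂(0.214) = 0.4760
  −(0.637)·log₂(0.637) = 0.4145
  −(0.021)·log₂(0.021) = 0.1170
  −(0.128)·log₂(0.128) = 0.3796
Sum: 0.4760 + 0.4145 + 0.1170 + 0.3796 = 1.387 bits.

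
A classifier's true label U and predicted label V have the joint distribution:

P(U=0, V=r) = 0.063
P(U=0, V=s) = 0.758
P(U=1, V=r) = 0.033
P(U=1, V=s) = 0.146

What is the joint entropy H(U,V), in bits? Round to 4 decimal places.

H(U,V) = −Σ p(x,y)·log₂ p(x,y) over all 4 cells.
  cell (0,r): −0.063·log₂0.063 = 0.25128
  cell (0,s): −0.758·log₂0.758 = 0.30300
  cell (1,r): −0.033·log₂0.033 = 0.16241
  cell (1,s): −0.146·log₂0.146 = 0.40529
Sum = 1.1220 bits.

1.1220 bits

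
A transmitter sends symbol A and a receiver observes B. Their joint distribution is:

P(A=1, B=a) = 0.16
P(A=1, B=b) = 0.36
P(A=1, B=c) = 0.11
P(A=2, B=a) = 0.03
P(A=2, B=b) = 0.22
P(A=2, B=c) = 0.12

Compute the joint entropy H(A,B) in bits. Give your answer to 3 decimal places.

H(A,B) = −Σ p(x,y)·log₂ p(x,y) over all 6 cells.
  cell (1,a): −0.16·log₂0.16 = 0.4230
  cell (1,b): −0.36·log₂0.36 = 0.5306
  cell (1,c): −0.11·log₂0.11 = 0.3503
  cell (2,a): −0.03·log₂0.03 = 0.1518
  cell (2,b): −0.22·log₂0.22 = 0.4806
  cell (2,c): −0.12·log₂0.12 = 0.3671
Sum = 2.303 bits.

2.303 bits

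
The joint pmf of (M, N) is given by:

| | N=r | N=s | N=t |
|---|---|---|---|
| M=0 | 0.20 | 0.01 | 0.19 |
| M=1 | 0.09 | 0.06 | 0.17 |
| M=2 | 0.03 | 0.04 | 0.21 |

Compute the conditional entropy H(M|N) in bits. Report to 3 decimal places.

Marginals: p(M) = (0.4000, 0.3200, 0.2800), p(N) = (0.3200, 0.1100, 0.5700).
H(M|N) = Σ p(N) · H(M|N=·).
  N=r: p=0.3200, H(M|N=r) = 1.2587
  N=s: p=0.1100, H(M|N=s) = 1.3222
  N=t: p=0.5700, H(M|N=t) = 1.5796
Weighted sum = 1.449 bits.

1.449 bits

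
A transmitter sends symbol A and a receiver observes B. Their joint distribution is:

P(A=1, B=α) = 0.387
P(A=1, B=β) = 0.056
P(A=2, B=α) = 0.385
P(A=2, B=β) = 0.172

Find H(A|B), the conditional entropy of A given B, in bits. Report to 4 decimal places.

Chain rule: H(A|B) = H(A,B) − H(B).
Marginals: p(A) = (0.4430, 0.5570), p(B) = (0.7720, 0.2280).
H(A,B) = 1.7299 bits; H(B) = 0.7745 bits.
H(A|B) = 1.7299 − 0.7745 = 0.9554 bits.

0.9554 bits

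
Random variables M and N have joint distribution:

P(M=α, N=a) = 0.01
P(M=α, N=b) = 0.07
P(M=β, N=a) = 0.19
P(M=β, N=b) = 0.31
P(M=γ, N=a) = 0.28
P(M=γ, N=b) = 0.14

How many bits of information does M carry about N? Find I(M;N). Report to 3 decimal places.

Marginals: p(M) = (0.0800, 0.5000, 0.4200), p(N) = (0.4800, 0.5200).
I(M;N) = H(M) + H(N) − H(M,N).
H(M) = 1.3172, H(N) = 0.9988, H(M,N) = 2.2253.
I(M;N) = 1.3172 + 0.9988 − 2.2253 = 0.091 bits.

0.091 bits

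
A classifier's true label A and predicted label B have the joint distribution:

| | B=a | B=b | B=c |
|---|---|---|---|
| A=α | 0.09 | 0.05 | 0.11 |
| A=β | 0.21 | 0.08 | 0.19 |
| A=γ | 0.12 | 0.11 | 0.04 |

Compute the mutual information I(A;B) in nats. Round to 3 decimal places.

0.045 nats

Marginals: p(A) = (0.2500, 0.4800, 0.2700), p(B) = (0.4200, 0.2400, 0.3400).
I(A;B) = Σ p(x,y)·ln[p(x,y)/(p(x)p(y))].
  (α,a): 0.09·ln(0.8571) = -0.0139
  (α,b): 0.05·ln(0.8333) = -0.0091
  (α,c): 0.11·ln(1.2941) = 0.0284
  (β,a): 0.21·ln(1.0417) = 0.0086
  (β,b): 0.08·ln(0.6944) = -0.0292
  (β,c): 0.19·ln(1.1642) = 0.0289
  (γ,a): 0.12·ln(1.0582) = 0.0068
  (γ,b): 0.11·ln(1.6975) = 0.0582
  (γ,c): 0.04·ln(0.4357) = -0.0332
Sum = 0.045 nats.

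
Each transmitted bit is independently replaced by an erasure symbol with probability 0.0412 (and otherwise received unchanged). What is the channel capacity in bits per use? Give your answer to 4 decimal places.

0.9588 bits

Binary erasure channel: capacity C = 1 − ε.
C = 1 − 0.0412 = 0.9588 bits per channel use.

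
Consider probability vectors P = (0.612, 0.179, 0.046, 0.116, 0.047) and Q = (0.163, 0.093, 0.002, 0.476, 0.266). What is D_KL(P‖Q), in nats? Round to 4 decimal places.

D(P‖Q) = Σ p·ln(p/q).
  0.612·ln(0.612/0.163) = 0.80967
  0.179·ln(0.179/0.093) = 0.11721
  0.046·ln(0.046/0.002) = 0.14423
  0.116·ln(0.116/0.476) = -0.16377
  0.047·ln(0.047/0.266) = -0.08147
D(P‖Q) = 0.8259 nats.

0.8259 nats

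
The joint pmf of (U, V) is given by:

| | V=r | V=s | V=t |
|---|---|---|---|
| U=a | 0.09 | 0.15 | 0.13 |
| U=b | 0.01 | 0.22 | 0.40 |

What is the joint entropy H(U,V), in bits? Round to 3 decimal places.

H(U,V) = −Σ p(x,y)·log₂ p(x,y) over all 6 cells.
  cell (a,r): −0.09·log₂0.09 = 0.3127
  cell (a,s): −0.15·log₂0.15 = 0.4105
  cell (a,t): −0.13·log₂0.13 = 0.3826
  cell (b,r): −0.01·log₂0.01 = 0.0664
  cell (b,s): −0.22·log₂0.22 = 0.4806
  cell (b,t): −0.40·log₂0.40 = 0.5288
Sum = 2.182 bits.

2.182 bits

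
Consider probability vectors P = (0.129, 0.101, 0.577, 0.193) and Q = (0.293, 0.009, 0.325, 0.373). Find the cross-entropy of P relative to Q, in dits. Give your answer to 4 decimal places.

0.6397 dits

H(P,Q) = −Σ p·log₁₀ q.
  −0.129·log₁₀(0.293) = 0.06877
  −0.101·log₁₀(0.009) = 0.20662
  −0.577·log₁₀(0.325) = 0.28164
  −0.193·log₁₀(0.373) = 0.08266
H(P,Q) = 0.6397 dits.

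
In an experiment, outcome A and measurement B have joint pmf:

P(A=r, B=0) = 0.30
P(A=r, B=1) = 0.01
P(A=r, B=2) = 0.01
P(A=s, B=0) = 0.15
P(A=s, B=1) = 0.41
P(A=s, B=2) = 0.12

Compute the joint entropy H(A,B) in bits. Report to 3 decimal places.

1.959 bits

H(A,B) = −Σ p(x,y)·log₂ p(x,y) over all 6 cells.
  cell (r,0): −0.30·log₂0.30 = 0.5211
  cell (r,1): −0.01·log₂0.01 = 0.0664
  cell (r,2): −0.01·log₂0.01 = 0.0664
  cell (s,0): −0.15·log₂0.15 = 0.4105
  cell (s,1): −0.41·log₂0.41 = 0.5274
  cell (s,2): −0.12·log₂0.12 = 0.3671
Sum = 1.959 bits.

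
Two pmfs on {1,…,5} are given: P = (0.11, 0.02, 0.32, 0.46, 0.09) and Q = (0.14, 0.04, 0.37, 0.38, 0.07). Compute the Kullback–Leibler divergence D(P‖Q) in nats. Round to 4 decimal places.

0.0237 nats

D(P‖Q) = Σ p·ln(p/q).
  0.11·ln(0.11/0.14) = -0.02653
  0.02·ln(0.02/0.04) = -0.01386
  0.32·ln(0.32/0.37) = -0.04646
  0.46·ln(0.46/0.38) = 0.08789
  0.09·ln(0.09/0.07) = 0.02262
D(P‖Q) = 0.0237 nats.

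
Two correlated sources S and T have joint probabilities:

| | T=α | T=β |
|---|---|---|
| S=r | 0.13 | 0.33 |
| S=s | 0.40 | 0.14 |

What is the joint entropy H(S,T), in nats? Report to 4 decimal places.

1.2729 nats

H(S,T) = −Σ p(x,y)·ln p(x,y) over all 4 cells.
  cell (r,α): −0.13·ln0.13 = 0.26523
  cell (r,β): −0.33·ln0.33 = 0.36586
  cell (s,α): −0.40·ln0.40 = 0.36652
  cell (s,β): −0.14·ln0.14 = 0.27526
Sum = 1.2729 nats.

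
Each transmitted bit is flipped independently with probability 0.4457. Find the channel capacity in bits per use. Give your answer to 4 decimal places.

Binary symmetric channel: C = 1 − h₂(ε) where h₂ is the binary entropy function.
h₂(0.4457) = −0.4457·log₂0.4457 − 0.5543·log₂0.5543 = 0.9915.
C = 1 − 0.9915 = 0.0085 bits per channel use.

0.0085 bits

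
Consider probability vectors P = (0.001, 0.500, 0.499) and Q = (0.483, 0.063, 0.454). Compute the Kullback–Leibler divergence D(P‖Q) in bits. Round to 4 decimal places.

1.5534 bits

D(P‖Q) = Σ p·log₂(p/q).
  0.001·log₂(0.001/0.483) = -0.00892
  0.500·log₂(0.500/0.063) = 1.49425
  0.499·log₂(0.499/0.454) = 0.06804
D(P‖Q) = 1.5534 bits.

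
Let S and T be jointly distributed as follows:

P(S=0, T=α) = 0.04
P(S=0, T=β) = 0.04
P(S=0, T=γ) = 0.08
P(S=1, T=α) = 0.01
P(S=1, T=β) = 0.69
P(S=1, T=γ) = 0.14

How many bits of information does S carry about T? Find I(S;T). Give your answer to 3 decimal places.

0.166 bits

Marginals: p(S) = (0.1600, 0.8400), p(T) = (0.0500, 0.7300, 0.2200).
I(S;T) = H(S) + H(T) − H(S,T).
H(S) = 0.6343, H(T) = 1.0281, H(S,T) = 1.4959.
I(S;T) = 0.6343 + 1.0281 − 1.4959 = 0.166 bits.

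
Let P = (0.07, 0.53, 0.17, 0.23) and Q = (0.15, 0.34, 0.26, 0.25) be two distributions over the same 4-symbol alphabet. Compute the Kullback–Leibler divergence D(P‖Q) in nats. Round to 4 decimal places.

0.0905 nats

D(P‖Q) = Σ p·ln(p/q).
  0.07·ln(0.07/0.15) = -0.05335
  0.53·ln(0.53/0.34) = 0.23528
  0.17·ln(0.17/0.26) = -0.07223
  0.23·ln(0.23/0.25) = -0.01918
D(P‖Q) = 0.0905 nats.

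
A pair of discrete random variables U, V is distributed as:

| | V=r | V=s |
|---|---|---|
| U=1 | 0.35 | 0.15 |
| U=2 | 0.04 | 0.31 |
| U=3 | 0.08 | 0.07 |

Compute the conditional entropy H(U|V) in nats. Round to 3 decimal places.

0.841 nats

Chain rule: H(U|V) = H(U,V) − H(V).
Marginals: p(U) = (0.5000, 0.3500, 0.1500), p(V) = (0.4700, 0.5300).
H(U,V) = 1.5320 nats; H(V) = 0.6913 nats.
H(U|V) = 1.5320 − 0.6913 = 0.841 nats.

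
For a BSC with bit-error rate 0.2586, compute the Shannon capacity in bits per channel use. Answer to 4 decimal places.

Binary symmetric channel: C = 1 − h₂(ε) where h₂ is the binary entropy function.
h₂(0.2586) = −0.2586·log₂0.2586 − 0.7414·log₂0.7414 = 0.8246.
C = 1 − 0.8246 = 0.1754 bits per channel use.

0.1754 bits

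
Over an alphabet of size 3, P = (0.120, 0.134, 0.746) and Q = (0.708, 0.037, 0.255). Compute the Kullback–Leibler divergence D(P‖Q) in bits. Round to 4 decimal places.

D(P‖Q) = Σ p·log₂(p/q).
  0.120·log₂(0.120/0.708) = -0.30729
  0.134·log₂(0.134/0.037) = 0.24879
  0.746·log₂(0.746/0.255) = 1.15531
D(P‖Q) = 1.0968 bits.

1.0968 bits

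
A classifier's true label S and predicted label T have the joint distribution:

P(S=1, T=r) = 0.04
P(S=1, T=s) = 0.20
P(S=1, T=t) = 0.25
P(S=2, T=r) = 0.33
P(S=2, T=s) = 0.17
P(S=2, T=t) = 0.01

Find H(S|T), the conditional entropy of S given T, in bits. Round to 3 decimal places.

0.612 bits

Chain rule: H(S|T) = H(S,T) − H(T).
Marginals: p(S) = (0.4900, 0.5100), p(T) = (0.3700, 0.3700, 0.2600).
H(S,T) = 2.1790 bits; H(T) = 1.5667 bits.
H(S|T) = 2.1790 − 1.5667 = 0.612 bits.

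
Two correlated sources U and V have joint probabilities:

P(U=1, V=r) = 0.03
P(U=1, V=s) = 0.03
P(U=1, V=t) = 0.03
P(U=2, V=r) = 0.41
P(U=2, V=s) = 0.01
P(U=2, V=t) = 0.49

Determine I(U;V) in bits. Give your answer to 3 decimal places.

0.081 bits

Marginals: p(U) = (0.0900, 0.9100), p(V) = (0.4400, 0.0400, 0.5200).
I(U;V) = H(U) + H(V) − H(U,V).
H(U) = 0.4365, H(V) = 1.1975, H(U,V) = 1.5534.
I(U;V) = 0.4365 + 1.1975 − 1.5534 = 0.081 bits.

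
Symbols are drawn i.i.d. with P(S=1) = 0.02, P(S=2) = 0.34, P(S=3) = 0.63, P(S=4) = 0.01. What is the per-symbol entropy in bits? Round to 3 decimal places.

H(S) = −Σ p·log₂ p.
  −(0.02)·log₂(0.02) = 0.1129
  −(0.34)·log₂(0.34) = 0.5292
  −(0.63)·log₂(0.63) = 0.4199
  −(0.01)·log₂(0.01) = 0.0664
Sum: 0.1129 + 0.5292 + 0.4199 + 0.0664 = 1.128 bits.

1.128 bits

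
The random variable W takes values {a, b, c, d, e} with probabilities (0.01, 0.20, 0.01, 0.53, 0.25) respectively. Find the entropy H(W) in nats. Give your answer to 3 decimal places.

H(W) = −Σ p·ln p.
  −(0.01)·ln(0.01) = 0.0461
  −(0.20)·ln(0.20) = 0.3219
  −(0.01)·ln(0.01) = 0.0461
  −(0.53)·ln(0.53) = 0.3365
  −(0.25)·ln(0.25) = 0.3466
Sum: 0.0461 + 0.3219 + 0.0461 + 0.3365 + 0.3466 = 1.097 nats.

1.097 nats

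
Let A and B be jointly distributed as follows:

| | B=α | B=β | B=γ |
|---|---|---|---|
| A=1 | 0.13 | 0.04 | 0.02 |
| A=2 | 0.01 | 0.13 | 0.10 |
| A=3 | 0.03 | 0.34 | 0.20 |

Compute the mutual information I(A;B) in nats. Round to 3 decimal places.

0.180 nats

Marginals: p(A) = (0.1900, 0.2400, 0.5700), p(B) = (0.1700, 0.5100, 0.3200).
I(A;B) = H(A) + H(B) − H(A,B).
H(A) = 0.9785, H(B) = 1.0093, H(A,B) = 1.8076.
I(A;B) = 0.9785 + 1.0093 − 1.8076 = 0.180 nats.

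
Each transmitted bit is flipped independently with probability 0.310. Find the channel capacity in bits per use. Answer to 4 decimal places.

Binary symmetric channel: C = 1 − h₂(ε) where h₂ is the binary entropy function.
h₂(0.310) = −0.310·log₂0.310 − 0.690·log₂0.690 = 0.8932.
C = 1 − 0.8932 = 0.1068 bits per channel use.

0.1068 bits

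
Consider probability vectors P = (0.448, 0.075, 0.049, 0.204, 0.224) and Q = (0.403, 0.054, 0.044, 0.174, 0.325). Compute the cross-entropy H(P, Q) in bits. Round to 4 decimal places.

H(P,Q) = −Σ p·log₂ q.
  −0.448·log₂(0.403) = 0.58739
  −0.075·log₂(0.054) = 0.31582
  −0.049·log₂(0.044) = 0.22081
  −0.204·log₂(0.174) = 0.51466
  −0.224·log₂(0.325) = 0.36321
H(P,Q) = 2.0019 bits.

2.0019 bits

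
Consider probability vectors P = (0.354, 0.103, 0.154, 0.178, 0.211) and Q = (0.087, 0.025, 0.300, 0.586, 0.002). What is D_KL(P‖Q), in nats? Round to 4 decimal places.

D(P‖Q) = Σ p·ln(p/q).
  0.354·ln(0.354/0.087) = 0.49680
  0.103·ln(0.103/0.025) = 0.14583
  0.154·ln(0.154/0.300) = -0.10269
  0.178·ln(0.178/0.586) = -0.21209
  0.211·ln(0.211/0.002) = 0.98299
D(P‖Q) = 1.3108 nats.

1.3108 nats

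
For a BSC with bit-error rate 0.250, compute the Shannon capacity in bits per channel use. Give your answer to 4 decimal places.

0.1887 bits

Binary symmetric channel: C = 1 − h₂(ε) where h₂ is the binary entropy function.
h₂(0.250) = −0.250·log₂0.250 − 0.750·log₂0.750 = 0.8113.
C = 1 − 0.8113 = 0.1887 bits per channel use.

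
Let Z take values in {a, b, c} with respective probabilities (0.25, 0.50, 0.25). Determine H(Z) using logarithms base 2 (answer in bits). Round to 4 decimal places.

1.5000 bits

H(Z) = −Σ p·log₂ p.
  −(0.25)·log₂(0.25) = 0.50000
  −(0.50)·log₂(0.50) = 0.50000
  −(0.25)·log₂(0.25) = 0.50000
Sum: 0.50000 + 0.50000 + 0.50000 = 1.5000 bits.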